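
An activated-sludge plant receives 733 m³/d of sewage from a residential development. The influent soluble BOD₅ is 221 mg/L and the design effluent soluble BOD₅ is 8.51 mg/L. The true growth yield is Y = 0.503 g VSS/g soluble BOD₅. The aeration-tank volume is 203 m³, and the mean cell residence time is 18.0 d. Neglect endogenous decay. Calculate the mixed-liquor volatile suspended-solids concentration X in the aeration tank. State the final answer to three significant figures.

X ≈ 6950 mg/L

From V·X = Y·Q·(S₀ − S)·θ_c (decay neglected): X = 0.503 × 733 × (221 − 8.51) × 18.0 / 203 = 6947 mg/L.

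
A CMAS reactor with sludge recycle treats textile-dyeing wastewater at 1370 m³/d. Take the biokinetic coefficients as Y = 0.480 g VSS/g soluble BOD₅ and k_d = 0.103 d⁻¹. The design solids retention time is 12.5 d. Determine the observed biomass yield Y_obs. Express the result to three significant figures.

Y_obs ≈ 0.210 g VSS/g soluble BOD₅

Y_obs = Y / (1 + k_d θ_c) = 0.480 / (1 + 0.103 × 12.5) = 0.480 / 2.287 = 0.2098.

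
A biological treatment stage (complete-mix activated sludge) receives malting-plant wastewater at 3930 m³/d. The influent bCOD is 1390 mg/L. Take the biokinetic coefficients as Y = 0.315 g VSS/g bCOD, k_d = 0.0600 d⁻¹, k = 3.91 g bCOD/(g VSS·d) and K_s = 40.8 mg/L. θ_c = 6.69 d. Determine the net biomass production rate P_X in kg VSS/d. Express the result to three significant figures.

Effluent substrate depends only on kinetics and SRT: S = K_s(1 + k_d θ_c) / [θ_c(Yk − k_d) − 1] = 40.8 × (1 + 0.0600 × 6.69) / [6.69 × (0.315 × 3.91 − 0.0600) − 1] = 57.18 / 6.838 = 8.361 mg/L.
The observed yield is Y_obs = Y/(1 + k_d·θ_c) = 0.315 / (1 + 0.0600 × 6.69) = 0.315 / 1.401 = 0.2248 g VSS per g bCOD removed.
ΔS = 1390 − 8.36 = 1382 mg/L, so the substrate removal rate is 3930 × 1382/1000 = 5430 kg bCOD/d.
Net biomass production P_X = Y_obs × Q·(S₀ − S) = 0.2248 × 5430 = 1220 kg VSS/d.

P_X ≈ 1220 kg VSS/d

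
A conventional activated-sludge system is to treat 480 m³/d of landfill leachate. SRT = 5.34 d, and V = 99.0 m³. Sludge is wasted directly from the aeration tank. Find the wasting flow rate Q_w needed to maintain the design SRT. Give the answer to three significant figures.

For wasting at MLVSS concentration, Q_w = V/θ_c = 99.00/5.34 = 18.54 m³/d.

Q_w ≈ 18.5 m³/d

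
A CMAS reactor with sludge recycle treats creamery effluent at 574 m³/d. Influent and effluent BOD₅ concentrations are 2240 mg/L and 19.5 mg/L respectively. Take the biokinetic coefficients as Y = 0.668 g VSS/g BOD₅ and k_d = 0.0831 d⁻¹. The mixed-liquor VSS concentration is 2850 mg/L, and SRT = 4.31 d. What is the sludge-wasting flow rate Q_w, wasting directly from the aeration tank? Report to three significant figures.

Q_w ≈ 220 m³/d

Rearranging the biomass balance for a CMAS with decay, V = Y·Q·ΔS·θ_c / [X·(1+k_d θ_c)] = 0.668 × 574 × (2240 − 19.5) × 4.31 / [2850 × (1 + 0.0831 × 4.31)] = 3.67×10^6 / 3871 = 948.0 m³.
For wasting at MLVSS concentration, Q_w = V/θ_c = 948.0/4.31 = 220.0 m³/d.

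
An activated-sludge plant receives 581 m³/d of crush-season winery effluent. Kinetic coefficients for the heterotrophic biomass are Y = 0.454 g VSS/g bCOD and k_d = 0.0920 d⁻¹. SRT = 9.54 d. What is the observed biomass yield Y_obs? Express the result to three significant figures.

Y_obs ≈ 0.242 g VSS/g bCOD

Observed yield with endogenous decay: Y_obs = Y / (1 + k_d·θ_c) = 0.454 / (1 + 0.0920 × 9.54) = 0.454 / 1.878 = 0.2418 g VSS/g bCOD.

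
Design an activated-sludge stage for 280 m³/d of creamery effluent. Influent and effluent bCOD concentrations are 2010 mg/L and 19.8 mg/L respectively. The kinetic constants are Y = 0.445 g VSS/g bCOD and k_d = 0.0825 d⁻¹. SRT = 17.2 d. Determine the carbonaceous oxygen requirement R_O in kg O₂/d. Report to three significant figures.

Y_obs = Y / (1 + k_d θ_c) = 0.445 / (1 + 0.0825 × 17.2) = 0.445 / 2.419 = 0.1840.
ΔS = 2010 − 19.8 = 1990 mg/L, so the substrate removal rate is 280 × 1990/1000 = 557.3 kg bCOD/d.
P_X = Y_obs·Q·(S₀ − S) = 0.1840 × 557.3 = 102.5 kg VSS/d.
R_O = Q·ΔS − 1.42 P_X = 557.3 − 145.6 = 411.7 kg O₂/d.

R_O ≈ 412 kg O₂/d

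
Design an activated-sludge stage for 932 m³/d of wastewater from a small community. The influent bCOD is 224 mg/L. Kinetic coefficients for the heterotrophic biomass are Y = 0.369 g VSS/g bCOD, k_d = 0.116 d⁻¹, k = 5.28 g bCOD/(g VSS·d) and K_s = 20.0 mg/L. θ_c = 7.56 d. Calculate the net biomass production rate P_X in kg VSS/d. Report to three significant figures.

Effluent substrate depends only on kinetics and SRT: S = K_s(1 + k_d θ_c) / [θ_c(Yk − k_d) − 1] = 20.0 × (1 + 0.116 × 7.56) / [7.56 × (0.369 × 5.28 − 0.116) − 1] = 37.54 / 12.85 = 2.921 mg/L.
The observed yield is Y_obs = Y/(1 + k_d·θ_c) = 0.369 / (1 + 0.116 × 7.56) = 0.369 / 1.877 = 0.1966 g VSS per g bCOD removed.
ΔS = 224 − 2.92 = 221.1 mg/L, so the substrate removal rate is 932 × 221.1/1000 = 206.0 kg bCOD/d.
P_X = Y_obs · Q(S₀ − S) = 0.1966 × 206.0 = 40.51 kg VSS/d.

P_X ≈ 40.5 kg VSS/d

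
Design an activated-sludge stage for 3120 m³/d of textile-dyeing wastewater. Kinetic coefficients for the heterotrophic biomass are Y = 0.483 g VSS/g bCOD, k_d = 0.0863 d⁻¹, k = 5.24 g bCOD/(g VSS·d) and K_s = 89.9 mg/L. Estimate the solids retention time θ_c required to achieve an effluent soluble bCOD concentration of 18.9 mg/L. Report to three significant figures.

Specific growth rate at S = 18.9 mg/L: μ = YkS/(K_s+S) = 0.483·5.24·18.9/(89.9+18.9) = 0.4397 d⁻¹.
θ_c = 1/(μ − k_d) = 1/(0.4397 − 0.0863) = 1/0.3534 = 2.830 d.

θ_c ≈ 2.83 d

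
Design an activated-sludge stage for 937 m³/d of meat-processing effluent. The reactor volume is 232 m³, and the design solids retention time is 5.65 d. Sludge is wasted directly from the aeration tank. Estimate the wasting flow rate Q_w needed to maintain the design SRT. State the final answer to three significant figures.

Wasting from the aeration tank: Q_w = V / θ_c = 232.0 / 5.65 = 41.06 m³/d.

Q_w ≈ 41.1 m³/d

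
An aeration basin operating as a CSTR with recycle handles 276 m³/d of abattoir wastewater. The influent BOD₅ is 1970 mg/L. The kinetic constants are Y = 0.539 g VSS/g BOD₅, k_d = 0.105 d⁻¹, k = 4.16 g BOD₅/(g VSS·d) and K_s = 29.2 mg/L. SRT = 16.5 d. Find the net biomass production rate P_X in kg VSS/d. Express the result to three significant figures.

Effluent substrate depends only on kinetics and SRT: S = K_s(1 + k_d θ_c) / [θ_c(Yk − k_d) − 1] = 29.2 × (1 + 0.105 × 16.5) / [16.5 × (0.539 × 4.16 − 0.105) − 1] = 79.79 / 34.26 = 2.329 mg/L.
Y_obs = Y / (1 + k_d θ_c) = 0.539 / (1 + 0.105 × 16.5) = 0.539 / 2.732 = 0.1973.
Mass of BOD₅ removed per day: Q(S₀ − S) = 276 × 1968 g/m³ = 543.1 kg/d.
Net biomass production P_X = Y_obs × Q·(S₀ − S) = 0.1973 × 543.1 = 107.1 kg VSS/d.

P_X ≈ 107 kg VSS/d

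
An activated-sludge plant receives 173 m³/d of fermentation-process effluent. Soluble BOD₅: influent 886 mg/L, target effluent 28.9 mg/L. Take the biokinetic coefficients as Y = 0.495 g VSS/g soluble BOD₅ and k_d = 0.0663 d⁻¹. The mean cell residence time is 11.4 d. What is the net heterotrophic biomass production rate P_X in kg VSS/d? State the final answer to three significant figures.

P_X ≈ 41.8 kg VSS/d

Correct the yield for decay: Y_obs = Y/(1 + k_d θ_c) = 0.495 / (1 + 0.0663 × 11.4) = 0.495 / 1.756 = 0.2819.
Mass of soluble BOD₅ removed per day: Q(S₀ − S) = 173 × 857.1 g/m³ = 148.3 kg/d.
So the net sludge growth is P_X = 0.2819 × 148.3 = 41.80 kg VSS/d.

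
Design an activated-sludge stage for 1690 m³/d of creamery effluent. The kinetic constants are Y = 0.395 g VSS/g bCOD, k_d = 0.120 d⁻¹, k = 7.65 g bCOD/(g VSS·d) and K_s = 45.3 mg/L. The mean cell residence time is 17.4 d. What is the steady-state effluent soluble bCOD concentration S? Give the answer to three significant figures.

For a completely mixed reactor with recycle the Lawrence–McCarty relation gives S = K_s·(1 + k_d·θ_c) / [θ_c·(Y·k − k_d) − 1] = 45.3 × (1 + 0.120 × 17.4) / [17.4 × (0.395 × 7.65 − 0.120) − 1] = 139.9 / 49.49 = 2.827 mg/L.

S ≈ 2.83 mg/L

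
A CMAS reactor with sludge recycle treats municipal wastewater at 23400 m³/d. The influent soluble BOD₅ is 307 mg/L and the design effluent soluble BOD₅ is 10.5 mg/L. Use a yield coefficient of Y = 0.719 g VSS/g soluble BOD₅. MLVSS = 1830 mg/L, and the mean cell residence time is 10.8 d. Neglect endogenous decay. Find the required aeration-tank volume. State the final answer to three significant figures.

V ≈ 29400 m³

V·X = Y·Q·ΔS·θ_c gives V = 0.719 × 23400 × (307 − 10.5) × 10.8 / 1830 = 29440 m³.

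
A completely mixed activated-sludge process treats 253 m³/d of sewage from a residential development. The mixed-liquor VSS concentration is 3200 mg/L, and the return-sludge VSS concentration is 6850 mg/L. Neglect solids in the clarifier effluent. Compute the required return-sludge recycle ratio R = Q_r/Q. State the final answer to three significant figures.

R ≈ 0.877

R = Q_r/Q = X/(X_r − X) = 3200 / (6850 − 3200) = 0.8767.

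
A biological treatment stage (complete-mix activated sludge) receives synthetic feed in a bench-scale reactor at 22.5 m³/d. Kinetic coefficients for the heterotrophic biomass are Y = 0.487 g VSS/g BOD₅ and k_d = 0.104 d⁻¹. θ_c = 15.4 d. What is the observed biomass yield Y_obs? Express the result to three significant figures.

Y_obs ≈ 0.187 g VSS/g BOD₅

The observed yield is Y_obs = Y/(1 + k_d·θ_c) = 0.487 / (1 + 0.104 × 15.4) = 0.487 / 2.602 = 0.1872 g VSS per g BOD₅ removed.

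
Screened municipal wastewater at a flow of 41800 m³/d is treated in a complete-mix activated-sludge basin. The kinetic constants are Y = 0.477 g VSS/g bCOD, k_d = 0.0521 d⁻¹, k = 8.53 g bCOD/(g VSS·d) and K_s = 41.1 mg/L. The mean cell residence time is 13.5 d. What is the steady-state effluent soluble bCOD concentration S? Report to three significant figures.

Effluent substrate depends only on kinetics and SRT: S = K_s(1 + k_d θ_c) / [θ_c(Yk − k_d) − 1] = 41.1 × (1 + 0.0521 × 13.5) / [13.5 × (0.477 × 8.53 − 0.0521) − 1] = 70.01 / 53.23 = 1.315 mg/L.

S ≈ 1.32 mg/L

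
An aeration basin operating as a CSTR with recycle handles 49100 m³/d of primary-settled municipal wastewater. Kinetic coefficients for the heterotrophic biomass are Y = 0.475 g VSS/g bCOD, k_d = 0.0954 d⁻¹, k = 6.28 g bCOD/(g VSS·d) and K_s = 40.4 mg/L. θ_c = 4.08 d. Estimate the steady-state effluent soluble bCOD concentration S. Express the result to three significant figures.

Effluent substrate depends only on kinetics and SRT: S = K_s(1 + k_d θ_c) / [θ_c(Yk − k_d) − 1] = 40.4 × (1 + 0.0954 × 4.08) / [4.08 × (0.475 × 6.28 − 0.0954) − 1] = 56.12 / 10.78 = 5.206 mg/L.

S ≈ 5.21 mg/L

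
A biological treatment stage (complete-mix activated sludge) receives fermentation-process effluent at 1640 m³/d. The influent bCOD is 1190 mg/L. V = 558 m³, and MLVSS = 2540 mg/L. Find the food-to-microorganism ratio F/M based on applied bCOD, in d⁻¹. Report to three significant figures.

F/M ≈ 1.38 d⁻¹

Food-to-microorganism ratio F/M = Q S₀ / (V X) = 1640 × 1190 / (558.0 × 2540) = 1.377 d⁻¹.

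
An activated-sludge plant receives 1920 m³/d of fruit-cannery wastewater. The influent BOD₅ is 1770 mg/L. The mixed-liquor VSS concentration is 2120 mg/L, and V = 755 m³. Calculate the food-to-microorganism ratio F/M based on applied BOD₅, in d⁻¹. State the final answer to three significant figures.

F/M = applied load / biomass = Q·S₀/(V·X) = 1920 × 1770 / (755.0 × 2120) = 2.123 d⁻¹.

F/M ≈ 2.12 d⁻¹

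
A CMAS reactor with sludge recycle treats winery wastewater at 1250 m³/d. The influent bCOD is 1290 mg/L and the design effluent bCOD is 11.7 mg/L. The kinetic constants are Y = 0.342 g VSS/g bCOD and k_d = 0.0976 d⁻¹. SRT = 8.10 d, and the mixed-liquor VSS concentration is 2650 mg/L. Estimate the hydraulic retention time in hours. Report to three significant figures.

τ ≈ 17.9 h

Rearranging the biomass balance for a CMAS with decay, V = Y·Q·ΔS·θ_c / [X·(1+k_d θ_c)] = 0.342 × 1250 × (1290 − 11.7) × 8.10 / [2650 × (1 + 0.0976 × 8.10)] = 4.43×10^6 / 4745 = 932.9 m³.
HRT = V/Q = 932.9 m³ / 1250 m³·d⁻¹ = 0.7463 d × 24 = 17.91 h.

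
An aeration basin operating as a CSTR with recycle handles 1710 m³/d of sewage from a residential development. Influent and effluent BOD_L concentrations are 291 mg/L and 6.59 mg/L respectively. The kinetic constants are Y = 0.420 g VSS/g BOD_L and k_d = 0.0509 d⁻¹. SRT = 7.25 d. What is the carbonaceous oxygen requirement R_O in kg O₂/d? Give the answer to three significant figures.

R_O ≈ 274 kg O₂/d

Correct the yield for decay: Y_obs = Y/(1 + k_d θ_c) = 0.420 / (1 + 0.0509 × 7.25) = 0.420 / 1.369 = 0.3068.
ΔS = 291 − 6.59 = 284.4 mg/L, so the substrate removal rate is 1710 × 284.4/1000 = 486.3 kg BOD_L/d.
P_X = Y_obs·Q·(S₀ − S) = 0.3068 × 486.3 = 149.2 kg VSS/d.
R_O = Q·ΔS − 1.42 P_X = 486.3 − 211.9 = 274.5 kg O₂/d.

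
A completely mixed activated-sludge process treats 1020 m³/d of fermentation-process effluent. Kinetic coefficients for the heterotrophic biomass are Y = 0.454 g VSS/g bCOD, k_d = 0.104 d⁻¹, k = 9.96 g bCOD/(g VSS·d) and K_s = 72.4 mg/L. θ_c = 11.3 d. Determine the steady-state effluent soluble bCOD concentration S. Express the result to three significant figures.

S ≈ 3.22 mg/L

From the Monod/SRT balance for a CMAS, S = K_s·(1+k_d θ_c)/[θ_c·(Y k − k_d) − 1] = 72.4 × (1 + 0.104 × 11.3) / [11.3 × (0.454 × 9.96 − 0.104) − 1] = 157.5 / 48.92 = 3.219 mg/L.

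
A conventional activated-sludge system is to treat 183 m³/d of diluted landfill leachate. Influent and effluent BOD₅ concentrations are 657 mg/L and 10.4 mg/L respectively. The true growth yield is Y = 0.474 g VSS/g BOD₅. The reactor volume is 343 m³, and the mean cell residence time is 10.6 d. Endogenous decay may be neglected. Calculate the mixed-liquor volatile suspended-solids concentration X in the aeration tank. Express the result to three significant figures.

From V·X = Y·Q·(S₀ − S)·θ_c (decay neglected): X = 0.474 × 183 × (657 − 10.4) × 10.6 / 343 = 1733 mg/L.

X ≈ 1730 mg/L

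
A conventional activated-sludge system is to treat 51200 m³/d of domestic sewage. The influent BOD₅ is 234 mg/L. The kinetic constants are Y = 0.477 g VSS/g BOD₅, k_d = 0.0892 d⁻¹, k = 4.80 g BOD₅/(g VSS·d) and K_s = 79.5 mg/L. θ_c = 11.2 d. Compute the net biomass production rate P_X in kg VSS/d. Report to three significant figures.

Effluent substrate depends only on kinetics and SRT: S = K_s(1 + k_d θ_c) / [θ_c(Yk − k_d) − 1] = 79.5 × (1 + 0.0892 × 11.2) / [11.2 × (0.477 × 4.80 − 0.0892) − 1] = 158.9 / 23.64 = 6.721 mg/L.
Y_obs = Y / (1 + k_d θ_c) = 0.477 / (1 + 0.0892 × 11.2) = 0.477 / 1.999 = 0.2386.
Q·(S₀ − S) = 51200 × (234 − 6.72) × 10⁻³ = 11637 kg/d removed.
Net biomass production P_X = Y_obs × Q·(S₀ − S) = 0.2386 × 11637 = 2777 kg VSS/d.

P_X ≈ 2780 kg VSS/d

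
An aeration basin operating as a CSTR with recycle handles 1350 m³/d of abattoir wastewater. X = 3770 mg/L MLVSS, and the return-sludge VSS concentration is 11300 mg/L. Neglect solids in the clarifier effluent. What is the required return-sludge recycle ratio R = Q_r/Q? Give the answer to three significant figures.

R ≈ 0.501

R = Q_r/Q = X/(X_r − X) = 3770 / (11300 − 3770) = 0.5007.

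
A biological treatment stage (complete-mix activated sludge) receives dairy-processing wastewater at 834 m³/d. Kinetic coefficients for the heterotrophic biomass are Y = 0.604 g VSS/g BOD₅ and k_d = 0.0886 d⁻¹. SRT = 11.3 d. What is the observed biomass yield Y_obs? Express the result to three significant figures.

Correct the yield for decay: Y_obs = Y/(1 + k_d θ_c) = 0.604 / (1 + 0.0886 × 11.3) = 0.604 / 2.001 = 0.3018.

Y_obs ≈ 0.302 g VSS/g BOD₅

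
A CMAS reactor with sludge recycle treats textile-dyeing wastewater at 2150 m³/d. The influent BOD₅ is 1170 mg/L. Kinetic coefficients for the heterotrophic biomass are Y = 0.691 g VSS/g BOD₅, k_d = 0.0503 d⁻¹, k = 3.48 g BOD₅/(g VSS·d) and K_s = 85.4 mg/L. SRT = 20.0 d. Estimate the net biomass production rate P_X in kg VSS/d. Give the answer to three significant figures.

For a completely mixed reactor with recycle the Lawrence–McCarty relation gives S = K_s·(1 + k_d·θ_c) / [θ_c·(Y·k − k_d) − 1] = 85.4 × (1 + 0.0503 × 20.0) / [20.0 × (0.691 × 3.48 − 0.0503) − 1] = 171.3 / 46.09 = 3.717 mg/L.
Y_obs = Y / (1 + k_d θ_c) = 0.691 / (1 + 0.0503 × 20.0) = 0.691 / 2.006 = 0.3445.
ΔS = 1170 − 3.72 = 1166 mg/L, so the substrate removal rate is 2150 × 1166/1000 = 2508 kg BOD₅/d.
P_X = Y_obs · Q(S₀ − S) = 0.3445 × 2508 = 863.8 kg VSS/d.

P_X ≈ 864 kg VSS/d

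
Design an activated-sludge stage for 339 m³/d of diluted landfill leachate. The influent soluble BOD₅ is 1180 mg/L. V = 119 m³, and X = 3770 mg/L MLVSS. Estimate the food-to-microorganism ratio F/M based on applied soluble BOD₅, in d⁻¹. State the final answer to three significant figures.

Food-to-microorganism ratio F/M = Q S₀ / (V X) = 339 × 1180 / (119.0 × 3770) = 0.8916 d⁻¹.

F/M ≈ 0.892 d⁻¹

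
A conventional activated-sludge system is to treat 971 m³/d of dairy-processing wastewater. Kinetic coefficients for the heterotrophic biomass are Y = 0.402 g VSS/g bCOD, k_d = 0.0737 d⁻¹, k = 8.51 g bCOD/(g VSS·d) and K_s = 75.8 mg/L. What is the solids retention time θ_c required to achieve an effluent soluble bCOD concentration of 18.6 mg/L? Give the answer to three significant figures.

θ_c ≈ 1.67 d

Specific growth rate at S = 18.6 mg/L: μ = YkS/(K_s+S) = 0.402·8.51·18.6/(75.8+18.6) = 0.6741 d⁻¹.
1/θ_c = 0.6741 − 0.0737 = 0.6004 d⁻¹, so θ_c = 1.666 d.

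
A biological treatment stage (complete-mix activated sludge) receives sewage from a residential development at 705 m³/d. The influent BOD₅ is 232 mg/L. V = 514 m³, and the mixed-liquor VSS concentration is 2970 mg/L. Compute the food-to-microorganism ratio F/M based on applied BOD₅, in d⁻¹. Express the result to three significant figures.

F/M ≈ 0.107 d⁻¹

Food-to-microorganism ratio F/M = Q S₀ / (V X) = 705 × 232 / (514.0 × 2970) = 0.1071 d⁻¹.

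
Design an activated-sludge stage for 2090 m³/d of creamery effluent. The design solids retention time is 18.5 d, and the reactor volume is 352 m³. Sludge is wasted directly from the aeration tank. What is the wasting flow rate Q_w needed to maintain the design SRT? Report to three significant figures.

Wasting from the aeration tank: Q_w = V / θ_c = 352.0 / 18.5 = 19.03 m³/d.

Q_w ≈ 19.0 m³/d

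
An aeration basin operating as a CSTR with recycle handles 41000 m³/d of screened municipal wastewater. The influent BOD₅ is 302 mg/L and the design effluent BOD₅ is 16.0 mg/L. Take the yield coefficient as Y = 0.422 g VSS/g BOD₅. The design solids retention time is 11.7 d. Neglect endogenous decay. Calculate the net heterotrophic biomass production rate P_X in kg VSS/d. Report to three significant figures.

P_X ≈ 4950 kg VSS/d

Since k_d ≈ 0, Y_obs = Y = 0.422 g VSS/g BOD₅.
ΔS = 302 − 16.0 = 286.0 mg/L, so the substrate removal rate is 41000 × 286.0/1000 = 11726 kg BOD₅/d.
So the net sludge growth is P_X = 0.4220 × 11726 = 4948 kg VSS/d.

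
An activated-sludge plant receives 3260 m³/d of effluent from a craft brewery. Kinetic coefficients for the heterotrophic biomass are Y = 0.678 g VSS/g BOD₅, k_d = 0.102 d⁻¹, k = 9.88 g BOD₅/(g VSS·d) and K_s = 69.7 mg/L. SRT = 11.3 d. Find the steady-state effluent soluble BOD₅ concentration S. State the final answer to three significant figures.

For a completely mixed reactor with recycle the Lawrence–McCarty relation gives S = K_s·(1 + k_d·θ_c) / [θ_c·(Y·k − k_d) − 1] = 69.7 × (1 + 0.102 × 11.3) / [11.3 × (0.678 × 9.88 − 0.102) − 1] = 150.0 / 73.54 = 2.040 mg/L.

S ≈ 2.04 mg/L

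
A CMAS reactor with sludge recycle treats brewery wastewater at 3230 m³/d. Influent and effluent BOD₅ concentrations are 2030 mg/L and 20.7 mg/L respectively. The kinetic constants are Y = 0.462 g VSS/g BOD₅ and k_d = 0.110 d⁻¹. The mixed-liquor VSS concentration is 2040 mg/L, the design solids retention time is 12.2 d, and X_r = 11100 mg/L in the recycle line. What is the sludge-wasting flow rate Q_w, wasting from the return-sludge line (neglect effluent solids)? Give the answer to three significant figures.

Steady-state biomass mass balance: V·X·(1 + k_d·θ_c) = Y·Q·(S₀ − S)·θ_c, so V = 0.462 × 3230 × (2030 − 20.7) × 12.2 / [2040 × (1 + 0.110 × 12.2)] = 3.66×10^7 / 4778 = 7657 m³.
Wasting from the return line (neglecting effluent solids): Q_w = V·X / (θ_c·X_r) = 7657 × 2040 / (12.2 × 11100) = 115.3 m³/d.

Q_w ≈ 115 m³/d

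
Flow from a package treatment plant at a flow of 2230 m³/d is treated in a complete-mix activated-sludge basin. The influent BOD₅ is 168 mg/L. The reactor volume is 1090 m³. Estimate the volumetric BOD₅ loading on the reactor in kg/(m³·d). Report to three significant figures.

L_v ≈ 0.344 kg BOD₅/(m³·d)

Applied BOD₅ load per unit volume = Q·S₀/V = (2230 × 168/1000)/1090 = 0.3437 kg BOD₅·m⁻³·d⁻¹.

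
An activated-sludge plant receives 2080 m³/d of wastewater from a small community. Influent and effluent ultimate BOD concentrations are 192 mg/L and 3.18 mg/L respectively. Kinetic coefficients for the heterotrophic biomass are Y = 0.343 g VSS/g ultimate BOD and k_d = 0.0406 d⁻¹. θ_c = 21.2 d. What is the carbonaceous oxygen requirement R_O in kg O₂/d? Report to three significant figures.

R_O ≈ 290 kg O₂/d

Correct the yield for decay: Y_obs = Y/(1 + k_d θ_c) = 0.343 / (1 + 0.0406 × 21.2) = 0.343 / 1.861 = 0.1843.
Q·(S₀ − S) = 2080 × (192 − 3.18) × 10⁻³ = 392.7 kg/d removed.
Net sludge production P_X = 0.1843 × 392.7 = 72.40 kg VSS/d.
R_O = Q·(S₀ − S) − 1.42·P_X = 392.7 − 1.42 × 72.40 = 289.9 kg O₂/d.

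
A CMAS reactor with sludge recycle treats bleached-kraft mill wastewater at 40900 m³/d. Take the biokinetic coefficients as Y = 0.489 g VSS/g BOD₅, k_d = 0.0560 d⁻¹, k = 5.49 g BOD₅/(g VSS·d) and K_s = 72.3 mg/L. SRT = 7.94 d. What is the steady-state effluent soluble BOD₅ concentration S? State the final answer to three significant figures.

Effluent substrate depends only on kinetics and SRT: S = K_s(1 + k_d θ_c) / [θ_c(Yk − k_d) − 1] = 72.3 × (1 + 0.0560 × 7.94) / [7.94 × (0.489 × 5.49 − 0.0560) − 1] = 104.4 / 19.87 = 5.256 mg/L.

S ≈ 5.26 mg/L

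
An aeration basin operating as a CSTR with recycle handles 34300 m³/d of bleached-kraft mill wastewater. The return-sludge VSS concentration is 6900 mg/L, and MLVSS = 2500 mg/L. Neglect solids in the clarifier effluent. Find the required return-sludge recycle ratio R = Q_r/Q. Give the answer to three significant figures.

R ≈ 0.568

Solids balance on the clarifier gives (1+R)X = R·X_r, so R = X/(X_r − X) = 2500 / (6900 − 2500) = 0.5682.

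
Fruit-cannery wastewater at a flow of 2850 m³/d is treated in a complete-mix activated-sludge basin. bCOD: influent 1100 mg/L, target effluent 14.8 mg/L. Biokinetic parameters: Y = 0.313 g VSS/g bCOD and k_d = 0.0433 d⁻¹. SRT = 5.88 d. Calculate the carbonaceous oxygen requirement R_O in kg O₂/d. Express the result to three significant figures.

Correct the yield for decay: Y_obs = Y/(1 + k_d θ_c) = 0.313 / (1 + 0.0433 × 5.88) = 0.313 / 1.255 = 0.2495.
ΔS = 1100 − 14.8 = 1085 mg/L, so the substrate removal rate is 2850 × 1085/1000 = 3093 kg bCOD/d.
P_X = Y_obs·Q·(S₀ − S) = 0.2495 × 3093 = 771.6 kg VSS/d.
R_O = Q·ΔS − 1.42 P_X = 3093 − 1096 = 1997 kg O₂/d.

R_O ≈ 2000 kg O₂/d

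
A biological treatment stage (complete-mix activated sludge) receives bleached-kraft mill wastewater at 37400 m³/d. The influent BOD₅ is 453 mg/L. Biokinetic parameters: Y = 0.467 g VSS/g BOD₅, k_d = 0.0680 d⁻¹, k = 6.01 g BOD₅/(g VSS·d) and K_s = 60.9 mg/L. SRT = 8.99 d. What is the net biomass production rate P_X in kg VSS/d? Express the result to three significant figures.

From the Monod/SRT balance for a CMAS, S = K_s·(1+k_d θ_c)/[θ_c·(Y k − k_d) − 1] = 60.9 × (1 + 0.0680 × 8.99) / [8.99 × (0.467 × 6.01 − 0.0680) − 1] = 98.13 / 23.62 = 4.154 mg/L.
Correct the yield for decay: Y_obs = Y/(1 + k_d θ_c) = 0.467 / (1 + 0.0680 × 8.99) = 0.467 / 1.611 = 0.2898.
ΔS = 453 − 4.15 = 448.9 mg/L, so the substrate removal rate is 37400 × 448.9/1000 = 16787 kg BOD₅/d.
Biomass produced: P_X = Y_obs·Q·ΔS = 0.2898 × 16787 ≈ 4865 kg VSS/d.

P_X ≈ 4870 kg VSS/d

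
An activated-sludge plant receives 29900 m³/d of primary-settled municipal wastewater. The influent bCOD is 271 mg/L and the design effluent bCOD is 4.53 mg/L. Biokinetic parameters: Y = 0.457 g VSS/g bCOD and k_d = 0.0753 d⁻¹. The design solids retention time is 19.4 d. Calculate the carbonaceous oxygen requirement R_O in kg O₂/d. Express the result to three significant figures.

Correct the yield for decay: Y_obs = Y/(1 + k_d θ_c) = 0.457 / (1 + 0.0753 × 19.4) = 0.457 / 2.461 = 0.1857.
Q·(S₀ − S) = 29900 × (271 − 4.53) × 10⁻³ = 7967 kg/d removed.
Biomass synthesised: P_X = Y_obs × 7967 = 1480 kg VSS/d.
R_O = Q·ΔS − 1.42 P_X = 7967 − 2101 = 5866 kg O₂/d.

R_O ≈ 5870 kg O₂/d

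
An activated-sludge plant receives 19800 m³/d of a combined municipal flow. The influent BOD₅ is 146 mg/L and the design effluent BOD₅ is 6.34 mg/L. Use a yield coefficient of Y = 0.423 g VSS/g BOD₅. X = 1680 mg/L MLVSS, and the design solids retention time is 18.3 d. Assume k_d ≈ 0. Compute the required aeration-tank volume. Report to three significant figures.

With k_d = 0 the design equation reduces to V = Y Q (S₀−S) θ_c / X = 0.423 × 19800 × (146 − 6.34) × 18.3 / 1680 = 12741 m³.

V ≈ 12700 m³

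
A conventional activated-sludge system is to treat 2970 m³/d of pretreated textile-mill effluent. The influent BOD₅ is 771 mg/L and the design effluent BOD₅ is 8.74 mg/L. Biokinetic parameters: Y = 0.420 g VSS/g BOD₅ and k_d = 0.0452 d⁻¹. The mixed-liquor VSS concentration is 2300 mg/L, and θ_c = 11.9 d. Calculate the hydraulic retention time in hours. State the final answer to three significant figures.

τ ≈ 25.8 h

Rearranging the biomass balance for a CMAS with decay, V = Y·Q·ΔS·θ_c / [X·(1+k_d θ_c)] = 0.420 × 2970 × (771 − 8.74) × 11.9 / [2300 × (1 + 0.0452 × 11.9)] = 1.13×10^7 / 3537 = 3199 m³.
HRT = V/Q = 3199 m³ / 2970 m³·d⁻¹ = 1.077 d × 24 = 25.85 h.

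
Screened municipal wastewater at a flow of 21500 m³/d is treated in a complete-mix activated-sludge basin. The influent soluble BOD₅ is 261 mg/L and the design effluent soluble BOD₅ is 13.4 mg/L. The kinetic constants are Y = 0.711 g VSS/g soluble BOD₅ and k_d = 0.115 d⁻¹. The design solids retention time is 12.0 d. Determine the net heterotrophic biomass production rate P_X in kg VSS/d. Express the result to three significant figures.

P_X ≈ 1590 kg VSS/d

Correct the yield for decay: Y_obs = Y/(1 + k_d θ_c) = 0.711 / (1 + 0.115 × 12.0) = 0.711 / 2.380 = 0.2987.
Q·(S₀ − S) = 21500 × (261 − 13.4) × 10⁻³ = 5323 kg/d removed.
So the net sludge growth is P_X = 0.2987 × 5323 = 1590 kg VSS/d.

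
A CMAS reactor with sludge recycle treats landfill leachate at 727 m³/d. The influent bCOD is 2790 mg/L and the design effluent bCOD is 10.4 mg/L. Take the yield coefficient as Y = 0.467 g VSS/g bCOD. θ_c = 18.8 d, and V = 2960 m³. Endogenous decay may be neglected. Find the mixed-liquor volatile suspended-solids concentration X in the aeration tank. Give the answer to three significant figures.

Without decay, X = Y Q (S₀−S) θ_c / V = 0.467 × 727 × (2790 − 10.4) × 18.8 / 2960 = 5994 mg/L.

X ≈ 5990 mg/L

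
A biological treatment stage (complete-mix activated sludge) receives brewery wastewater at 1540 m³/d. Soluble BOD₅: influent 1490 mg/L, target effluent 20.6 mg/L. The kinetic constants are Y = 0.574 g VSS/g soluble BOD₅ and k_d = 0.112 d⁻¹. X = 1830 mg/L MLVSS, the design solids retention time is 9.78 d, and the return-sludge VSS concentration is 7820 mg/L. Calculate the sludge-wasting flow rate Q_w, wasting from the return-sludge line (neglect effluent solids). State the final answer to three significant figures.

From the SRT design equation V = Y Q (S₀−S) θ_c / [X (1 + k_d θ_c)] = 0.574 × 1540 × (1490 − 20.6) × 9.78 / [1830 × (1 + 0.112 × 9.78)] = 1.27×10^7 / 3835 = 3313 m³.
Wasting from the return line (neglecting effluent solids): Q_w = V·X / (θ_c·X_r) = 3313 × 1830 / (9.78 × 7820) = 79.27 m³/d.

Q_w ≈ 79.3 m³/d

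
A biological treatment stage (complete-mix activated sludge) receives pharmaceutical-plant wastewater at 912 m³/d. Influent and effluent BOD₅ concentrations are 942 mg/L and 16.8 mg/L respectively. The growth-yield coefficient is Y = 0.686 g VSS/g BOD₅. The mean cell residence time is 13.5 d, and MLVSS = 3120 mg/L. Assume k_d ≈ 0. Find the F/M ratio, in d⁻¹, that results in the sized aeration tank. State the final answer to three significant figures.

V·X = Y·Q·ΔS·θ_c gives V = 0.686 × 912 × (942 − 16.8) × 13.5 / 3120 = 2505 m³.
F/M = Q·S₀ / (V·X) = 912 × 942 / (2505 × 3120) = 0.1099 g BOD₅·(g VSS·d)⁻¹.

F/M ≈ 0.110 d⁻¹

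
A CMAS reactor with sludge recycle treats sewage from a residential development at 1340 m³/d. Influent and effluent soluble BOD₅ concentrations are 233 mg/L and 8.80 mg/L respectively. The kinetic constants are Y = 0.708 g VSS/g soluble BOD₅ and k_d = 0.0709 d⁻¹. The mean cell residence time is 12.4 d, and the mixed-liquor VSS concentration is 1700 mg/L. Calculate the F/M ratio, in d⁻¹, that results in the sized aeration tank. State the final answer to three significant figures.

From the SRT design equation V = Y Q (S₀−S) θ_c / [X (1 + k_d θ_c)] = 0.708 × 1340 × (233 − 8.80) × 12.4 / [1700 × (1 + 0.0709 × 12.4)] = 2.64×10^6 / 3195 = 825.6 m³.
F/M = Q·S₀ / (V·X) = 1340 × 233 / (825.6 × 1700) = 0.2224 g soluble BOD₅·(g VSS·d)⁻¹.

F/M ≈ 0.222 d⁻¹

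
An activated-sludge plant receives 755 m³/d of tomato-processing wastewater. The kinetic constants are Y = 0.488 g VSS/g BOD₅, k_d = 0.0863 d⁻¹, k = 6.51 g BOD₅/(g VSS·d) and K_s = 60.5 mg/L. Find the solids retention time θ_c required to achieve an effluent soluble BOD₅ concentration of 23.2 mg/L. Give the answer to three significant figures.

At the target effluent, Y k S/(K_s+S) = 0.488×6.51×23.2/83.70 = 0.8806 d⁻¹.
θ_c = 1/(μ − k_d) = 1/(0.8806 − 0.0863) = 1/0.7943 = 1.259 d.

θ_c ≈ 1.26 d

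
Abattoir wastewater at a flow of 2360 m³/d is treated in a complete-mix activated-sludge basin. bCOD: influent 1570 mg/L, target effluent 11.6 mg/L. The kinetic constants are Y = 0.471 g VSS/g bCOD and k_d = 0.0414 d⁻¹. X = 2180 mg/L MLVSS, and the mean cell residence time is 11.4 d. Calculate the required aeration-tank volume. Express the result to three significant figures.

Steady-state biomass mass balance: V·X·(1 + k_d·θ_c) = Y·Q·(S₀ − S)·θ_c, so V = 0.471 × 2360 × (1570 − 11.6) × 11.4 / [2180 × (1 + 0.0414 × 11.4)] = 1.97×10^7 / 3209 = 6154 m³.

V ≈ 6150 m³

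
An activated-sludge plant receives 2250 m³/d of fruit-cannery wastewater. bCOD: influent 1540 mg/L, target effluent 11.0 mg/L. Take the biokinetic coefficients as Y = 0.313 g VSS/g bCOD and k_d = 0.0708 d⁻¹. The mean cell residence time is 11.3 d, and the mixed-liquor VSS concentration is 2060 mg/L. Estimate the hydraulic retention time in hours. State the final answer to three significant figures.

Steady-state biomass mass balance: V·X·(1 + k_d·θ_c) = Y·Q·(S₀ − S)·θ_c, so V = 0.313 × 2250 × (1540 − 11.0) × 11.3 / [2060 × (1 + 0.0708 × 11.3)] = 1.22×10^7 / 3708 = 3281 m³.
Hydraulic retention time τ = V/Q = 3281 / 2250 = 1.458 d = 35.00 h.

τ ≈ 35.0 h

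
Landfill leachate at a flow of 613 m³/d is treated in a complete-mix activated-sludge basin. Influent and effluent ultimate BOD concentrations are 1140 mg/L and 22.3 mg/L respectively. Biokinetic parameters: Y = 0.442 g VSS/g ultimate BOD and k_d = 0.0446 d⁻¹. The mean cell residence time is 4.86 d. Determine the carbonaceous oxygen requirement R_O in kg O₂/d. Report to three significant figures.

Observed yield with endogenous decay: Y_obs = Y / (1 + k_d·θ_c) = 0.442 / (1 + 0.0446 × 4.86) = 0.442 / 1.217 = 0.3633 g VSS/g ultimate BOD.
Substrate removed = Q·(S₀ − S) = 613 m³/d × (1140 − 22.3) g/m³ = 6.85×10^5 g/d = 685.2 kg/d.
P_X = Y_obs·Q·(S₀ − S) = 0.3633 × 685.2 = 248.9 kg VSS/d.
R_O = Q·(S₀ − S) − 1.42·P_X = 685.2 − 1.42 × 248.9 = 331.7 kg O₂/d.

R_O ≈ 332 kg O₂/d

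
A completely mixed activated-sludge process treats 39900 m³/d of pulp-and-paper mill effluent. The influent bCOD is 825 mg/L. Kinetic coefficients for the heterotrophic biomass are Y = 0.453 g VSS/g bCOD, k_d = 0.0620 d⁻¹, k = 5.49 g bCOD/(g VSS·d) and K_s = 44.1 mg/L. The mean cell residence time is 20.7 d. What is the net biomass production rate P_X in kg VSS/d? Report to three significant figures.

P_X ≈ 6510 kg VSS/d

For a completely mixed reactor with recycle the Lawrence–McCarty relation gives S = K_s·(1 + k_d·θ_c) / [θ_c·(Y·k − k_d) − 1] = 44.1 × (1 + 0.0620 × 20.7) / [20.7 × (0.453 × 5.49 − 0.0620) − 1] = 100.7 / 49.20 = 2.047 mg/L.
The observed yield is Y_obs = Y/(1 + k_d·θ_c) = 0.453 / (1 + 0.0620 × 20.7) = 0.453 / 2.283 = 0.1984 g VSS per g bCOD removed.
Q·(S₀ − S) = 39900 × (825 − 2.05) × 10⁻³ = 32836 kg/d removed.
So the net sludge growth is P_X = 0.1984 × 32836 = 6514 kg VSS/d.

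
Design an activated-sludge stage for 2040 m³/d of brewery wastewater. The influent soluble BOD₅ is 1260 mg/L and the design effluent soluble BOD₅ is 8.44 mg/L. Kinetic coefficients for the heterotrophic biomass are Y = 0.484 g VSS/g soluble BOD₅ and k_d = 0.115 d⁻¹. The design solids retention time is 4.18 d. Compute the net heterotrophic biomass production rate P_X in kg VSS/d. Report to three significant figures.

Observed yield with endogenous decay: Y_obs = Y / (1 + k_d·θ_c) = 0.484 / (1 + 0.115 × 4.18) = 0.484 / 1.481 = 0.3269 g VSS/g soluble BOD₅.
Mass of soluble BOD₅ removed per day: Q(S₀ − S) = 2040 × 1252 g/m³ = 2553 kg/d.
Net biomass production P_X = Y_obs × Q·(S₀ − S) = 0.3269 × 2553 = 834.6 kg VSS/d.

P_X ≈ 835 kg VSS/d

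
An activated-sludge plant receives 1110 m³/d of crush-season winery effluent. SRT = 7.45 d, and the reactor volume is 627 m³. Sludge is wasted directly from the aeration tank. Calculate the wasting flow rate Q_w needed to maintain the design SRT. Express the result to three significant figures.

Wasting from the aeration tank: Q_w = V / θ_c = 627.0 / 7.45 = 84.16 m³/d.

Q_w ≈ 84.2 m³/d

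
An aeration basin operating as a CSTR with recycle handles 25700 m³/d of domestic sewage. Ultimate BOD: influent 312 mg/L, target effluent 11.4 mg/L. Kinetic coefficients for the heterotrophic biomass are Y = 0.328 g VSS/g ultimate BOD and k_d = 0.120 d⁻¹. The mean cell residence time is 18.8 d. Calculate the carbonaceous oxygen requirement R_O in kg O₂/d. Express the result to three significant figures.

Correct the yield for decay: Y_obs = Y/(1 + k_d θ_c) = 0.328 / (1 + 0.120 × 18.8) = 0.328 / 3.256 = 0.1007.
ΔS = 312 − 11.4 = 300.6 mg/L, so the substrate removal rate is 25700 × 300.6/1000 = 7725 kg ultimate BOD/d.
Biomass synthesised: P_X = Y_obs × 7725 = 778.2 kg VSS/d.
Carbonaceous O₂ demand = substrate oxidised − cell-mass equivalent = 7725 − 1.42 × 778.2 = 6620 kg O₂/d.

R_O ≈ 6620 kg O₂/d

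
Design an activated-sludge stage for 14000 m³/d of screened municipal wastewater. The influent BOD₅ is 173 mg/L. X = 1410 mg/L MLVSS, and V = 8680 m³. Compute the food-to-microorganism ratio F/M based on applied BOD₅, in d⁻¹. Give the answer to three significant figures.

F/M ≈ 0.198 d⁻¹

F/M = applied load / biomass = Q·S₀/(V·X) = 14000 × 173 / (8680 × 1410) = 0.1979 d⁻¹.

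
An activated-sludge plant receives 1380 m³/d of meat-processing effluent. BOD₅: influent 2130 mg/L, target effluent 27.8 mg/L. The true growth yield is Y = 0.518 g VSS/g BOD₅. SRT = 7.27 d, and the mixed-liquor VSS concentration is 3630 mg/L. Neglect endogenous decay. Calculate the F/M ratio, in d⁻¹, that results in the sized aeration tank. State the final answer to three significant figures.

With k_d = 0 the design equation reduces to V = Y Q (S₀−S) θ_c / X = 0.518 × 1380 × (2130 − 27.8) × 7.27 / 3630 = 3010 m³.
Food-to-microorganism ratio F/M = Q S₀ / (V X) = 1380 × 2130 / (3010 × 3630) = 0.2691 d⁻¹.

F/M ≈ 0.269 d⁻¹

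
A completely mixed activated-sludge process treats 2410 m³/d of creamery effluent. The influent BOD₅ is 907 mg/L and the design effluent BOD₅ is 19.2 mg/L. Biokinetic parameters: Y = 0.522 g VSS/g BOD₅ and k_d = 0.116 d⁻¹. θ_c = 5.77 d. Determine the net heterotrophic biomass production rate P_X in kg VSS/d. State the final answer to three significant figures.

Correct the yield for decay: Y_obs = Y/(1 + k_d θ_c) = 0.522 / (1 + 0.116 × 5.77) = 0.522 / 1.669 = 0.3127.
Substrate removed = Q·(S₀ − S) = 2410 m³/d × (907 − 19.2) g/m³ = 2.14×10^6 g/d = 2140 kg/d.
Biomass produced: P_X = Y_obs·Q·ΔS = 0.3127 × 2140 ≈ 669.1 kg VSS/d.

P_X ≈ 669 kg VSS/d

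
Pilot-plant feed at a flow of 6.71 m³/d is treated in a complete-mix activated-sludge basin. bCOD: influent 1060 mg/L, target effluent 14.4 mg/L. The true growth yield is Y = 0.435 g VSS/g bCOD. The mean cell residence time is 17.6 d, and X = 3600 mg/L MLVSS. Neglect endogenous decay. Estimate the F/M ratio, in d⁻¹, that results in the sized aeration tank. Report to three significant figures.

F/M ≈ 0.132 d⁻¹

With k_d = 0 the design equation reduces to V = Y Q (S₀−S) θ_c / X = 0.435 × 6.71 × (1060 − 14.4) × 17.6 / 3600 = 14.92 m³.
F/M = Q·S₀ / (V·X) = 6.71 × 1060 / (14.92 × 3600) = 0.1324 g bCOD·(g VSS·d)⁻¹.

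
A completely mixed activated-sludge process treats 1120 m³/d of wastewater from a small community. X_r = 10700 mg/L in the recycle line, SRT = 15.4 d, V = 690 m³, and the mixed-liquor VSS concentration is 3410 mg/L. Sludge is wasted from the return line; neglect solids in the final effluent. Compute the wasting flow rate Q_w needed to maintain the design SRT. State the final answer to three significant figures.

θ_c = V·X/(Q_w·X_r) when wasting from the recycle, so Q_w = V·X/(θ_c·X_r) = 690.0 × 3410 / (15.4 × 10700) = 14.28 m³/d.

Q_w ≈ 14.3 m³/d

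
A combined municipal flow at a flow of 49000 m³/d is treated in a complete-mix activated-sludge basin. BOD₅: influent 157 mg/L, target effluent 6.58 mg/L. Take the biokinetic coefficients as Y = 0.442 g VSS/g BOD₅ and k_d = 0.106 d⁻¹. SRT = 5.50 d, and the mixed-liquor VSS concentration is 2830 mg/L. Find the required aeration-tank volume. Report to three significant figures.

Rearranging the biomass balance for a CMAS with decay, V = Y·Q·ΔS·θ_c / [X·(1+k_d θ_c)] = 0.442 × 49000 × (157 − 6.58) × 5.50 / [2830 × (1 + 0.106 × 5.50)] = 1.79×10^7 / 4480 = 4000 m³.

V ≈ 4000 m³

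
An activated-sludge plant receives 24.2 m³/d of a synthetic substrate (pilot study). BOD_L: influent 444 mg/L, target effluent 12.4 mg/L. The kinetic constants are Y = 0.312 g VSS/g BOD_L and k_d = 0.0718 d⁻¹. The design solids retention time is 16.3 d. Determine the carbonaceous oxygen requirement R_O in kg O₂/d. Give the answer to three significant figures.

R_O ≈ 8.31 kg O₂/d

Y_obs = Y / (1 + k_d θ_c) = 0.312 / (1 + 0.0718 × 16.3) = 0.312 / 2.170 = 0.1438.
Mass of BOD_L removed per day: Q(S₀ − S) = 24.2 × 431.6 g/m³ = 10.44 kg/d.
Net sludge production P_X = 0.1438 × 10.44 = 1.501 kg VSS/d.
R_O = Q·ΔS − 1.42 P_X = 10.44 − 2.132 = 8.313 kg O₂/d.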